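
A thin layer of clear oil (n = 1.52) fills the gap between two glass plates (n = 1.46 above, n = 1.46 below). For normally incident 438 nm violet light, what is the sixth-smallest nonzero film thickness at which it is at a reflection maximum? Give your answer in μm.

0.792 μm

Top surface (1.46 → 1.52): reflection off a higher-index medium gives a half-wave phase shift.
Ray reflecting at the bottom interface goes from n = 1.52 toward n = 1.46: no phase shift.
Exactly one π shift → a net half-wave offset.
So the condition for constructive reflection is 2 n t = (m + ½) λ.
The sixth-smallest nonzero thickness corresponds to m = 5: t = (m + ½) λ / (2 n) = 5.50 × 438 / (2 × 1.52) = 792 nm.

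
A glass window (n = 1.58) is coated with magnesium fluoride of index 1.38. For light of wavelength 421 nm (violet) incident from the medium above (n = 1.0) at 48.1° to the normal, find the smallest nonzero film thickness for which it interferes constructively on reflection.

Ray reflecting at the top interface goes from n = 1.0 toward n = 1.38: a half-wave phase shift.
At the lower boundary (n = 1.38 to n = 1.58) the reflected ray undergoes a half-wave phase shift.
Zero or two π shifts → no net half-wave offset.
For strong reflection here: 2 n t cos θ_r = m λ.
Snell's law: 1.0 sin 48.1° = 1.38 sin θ_r → sin θ_r = 0.539, cos θ_r = 0.842.
Minimum nonzero at m = 1: t = λ / (2 n cos θ_r) = 421 / (2 × 1.38 × 0.842) = 181 nm.

181 nm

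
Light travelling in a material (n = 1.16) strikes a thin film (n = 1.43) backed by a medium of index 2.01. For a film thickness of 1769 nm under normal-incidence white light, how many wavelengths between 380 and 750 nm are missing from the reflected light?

6

Ray reflecting at the top interface goes from n = 1.16 toward n = 1.43: a half-wave phase shift.
Ray reflecting at the bottom interface goes from n = 1.43 toward n = 2.01: a half-wave phase shift.
Zero or two π shifts → no net half-wave offset.
So the condition for destructive reflection is 2 n t = (m + ½) λ.
λ = 2 n t / (m + ½) = 5059 / (m + ½) nm.
m=6: 778 nm (IR); m=7: 675 nm (visible); m=8: 595 nm (visible); m=9: 533 nm (visible); m=10: 482 nm (visible); m=11: 440 nm (visible); m=12: 405 nm (visible); m=13: 375 nm (UV).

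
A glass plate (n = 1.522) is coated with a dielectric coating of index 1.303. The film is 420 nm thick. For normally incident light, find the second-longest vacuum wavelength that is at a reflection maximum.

At the upper boundary (n = 1.0 to n = 1.303) the reflected ray undergoes a half-wave phase shift.
Bottom surface (1.303 → 1.522): reflection off a higher-index medium gives a half-wave phase shift.
Net: no relative phase inversion (both shifts match).
With no net inversion, constructive interference in reflection requires 2 n t = m λ.
λ = 2 n t / m. The second-longest wavelength is m = 2: λ = 2 × 1.303 × 420 / 2.00 = 547 nm.

547 nm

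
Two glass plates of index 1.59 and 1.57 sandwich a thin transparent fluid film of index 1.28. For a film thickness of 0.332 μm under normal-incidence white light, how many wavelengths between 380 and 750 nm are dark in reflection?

1

Ray reflecting at the top interface goes from n = 1.59 toward n = 1.28: no phase shift.
Bottom surface (1.28 → 1.57): reflection off a higher-index medium gives a half-wave phase shift.
The two reflections differ by half a wavelength.
For minimum reflection here: 2 n t = m λ.
λ = 2 n t / m = 850 / m nm.
m=1: 850 nm (IR); m=2: 425 nm (visible); m=3: 283 nm (UV).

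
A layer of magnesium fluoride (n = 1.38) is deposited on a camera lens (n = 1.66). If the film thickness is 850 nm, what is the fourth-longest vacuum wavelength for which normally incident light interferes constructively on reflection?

587 nm

Ray reflecting at the top interface goes from n = 1.0 toward n = 1.38: a half-wave phase shift.
At the lower boundary (n = 1.38 to n = 1.66) the reflected ray undergoes a half-wave phase shift.
The two reflections carry the same phase change, so no net offset.
So the condition for constructive reflection is 2 n t = m λ.
λ = 2 n t / m. The fourth-longest wavelength is m = 4: λ = 2 × 1.38 × 850 / 4.00 = 587 nm.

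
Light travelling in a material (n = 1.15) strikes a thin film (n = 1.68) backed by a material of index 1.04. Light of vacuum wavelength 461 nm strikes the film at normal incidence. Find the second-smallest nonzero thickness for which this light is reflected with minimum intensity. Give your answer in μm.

Ray reflecting at the top interface goes from n = 1.15 toward n = 1.68: a half-wave phase shift.
Bottom surface (1.68 → 1.04): reflection off a lower-index medium gives no phase shift.
Net: one phase inversion between the two reflected rays.
So the condition for destructive reflection is 2 n t = m λ.
The second-smallest nonzero thickness corresponds to m = 2: t = m λ / (2 n) = 2.00 × 461 / (2 × 1.68) = 274 nm.

0.274 μm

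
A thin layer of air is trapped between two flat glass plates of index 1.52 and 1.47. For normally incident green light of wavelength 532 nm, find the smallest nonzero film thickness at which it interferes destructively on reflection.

266 nm

Ray reflecting at the top interface goes from n = 1.52 toward n = 1.0: no phase shift.
Ray reflecting at the bottom interface goes from n = 1.0 toward n = 1.47: a half-wave phase shift.
The two reflections differ by half a wavelength.
With one net inversion, destructive interference in reflection requires 2 n t = m λ.
Minimum nonzero at m = 1: t = λ / (2 n) = 532 / (2 × 1.0) = 266 nm.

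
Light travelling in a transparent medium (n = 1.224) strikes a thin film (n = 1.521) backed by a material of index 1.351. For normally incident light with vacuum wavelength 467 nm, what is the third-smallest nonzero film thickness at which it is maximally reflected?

384 nm

At the upper boundary (n = 1.224 to n = 1.521) the reflected ray undergoes a half-wave phase shift.
Bottom surface (1.521 → 1.351): reflection off a lower-index medium gives no phase shift.
Net: one phase inversion between the two reflected rays.
With one net inversion, constructive interference in reflection requires 2 n t = (m + ½) λ.
The third-smallest nonzero thickness corresponds to m = 2: t = (m + ½) λ / (2 n) = 2.50 × 467 / (2 × 1.521) = 384 nm.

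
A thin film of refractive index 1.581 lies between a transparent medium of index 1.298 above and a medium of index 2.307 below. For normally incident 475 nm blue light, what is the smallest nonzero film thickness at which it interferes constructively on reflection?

Top surface (1.298 → 1.581): reflection off a higher-index medium gives a half-wave phase shift.
At the lower boundary (n = 1.581 to n = 2.307) the reflected ray undergoes a half-wave phase shift.
Zero or two π shifts → no net half-wave offset.
For strong reflection here: 2 n t = m λ.
The smallest nonzero thickness corresponds to m = 1: t = m λ / (2 n) = 1.00 × 475 / (2 × 1.581) = 150 nm.

150 nm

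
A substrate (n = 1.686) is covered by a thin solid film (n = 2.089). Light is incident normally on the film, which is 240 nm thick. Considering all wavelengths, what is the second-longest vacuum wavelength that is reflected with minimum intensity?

501 nm

Top surface (1.0 → 2.089): reflection off a higher-index medium gives a half-wave phase shift.
Ray reflecting at the bottom interface goes from n = 2.089 toward n = 1.686: no phase shift.
Net: one phase inversion between the two reflected rays.
With one net inversion, destructive interference in reflection requires 2 n t = m λ.
λ = 2 n t / m. The second-longest wavelength is m = 2: λ = 2 × 2.089 × 240 / 2.00 = 501 nm.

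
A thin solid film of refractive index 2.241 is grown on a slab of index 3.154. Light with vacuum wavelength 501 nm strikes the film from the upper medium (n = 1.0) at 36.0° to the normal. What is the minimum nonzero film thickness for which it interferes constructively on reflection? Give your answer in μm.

Ray reflecting at the top interface goes from n = 1.0 toward n = 2.241: a half-wave phase shift.
Bottom surface (2.241 → 3.154): reflection off a higher-index medium gives a half-wave phase shift.
Zero or two π shifts → no net half-wave offset.
So the condition for constructive reflection is 2 n t cos θ_r = m λ.
Snell's law: 1.0 sin 36.0° = 2.241 sin θ_r → sin θ_r = 0.262, cos θ_r = 0.965.
Minimum nonzero at m = 1: t = λ / (2 n cos θ_r) = 501 / (2 × 2.241 × 0.965) = 116 nm.

0.116 μm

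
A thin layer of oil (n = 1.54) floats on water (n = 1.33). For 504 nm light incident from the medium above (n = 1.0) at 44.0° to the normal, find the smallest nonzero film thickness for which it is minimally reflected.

183 nm

Ray reflecting at the top interface goes from n = 1.0 toward n = 1.54: a half-wave phase shift.
Bottom surface (1.54 → 1.33): reflection off a lower-index medium gives no phase shift.
Net: one phase inversion between the two reflected rays.
With one net inversion, destructive interference in reflection requires 2 n t cos θ_r = m λ.
Snell's law: 1.0 sin 44.0° = 1.54 sin θ_r → sin θ_r = 0.451, cos θ_r = 0.892.
Minimum nonzero at m = 1: t = λ / (2 n cos θ_r) = 504 / (2 × 1.54 × 0.892) = 183 nm.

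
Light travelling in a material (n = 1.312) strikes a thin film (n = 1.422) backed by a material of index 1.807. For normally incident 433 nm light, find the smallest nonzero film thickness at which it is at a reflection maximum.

Ray reflecting at the top interface goes from n = 1.312 toward n = 1.422: a half-wave phase shift.
At the lower boundary (n = 1.422 to n = 1.807) the reflected ray undergoes a half-wave phase shift.
The two reflections carry the same phase change, so no net offset.
For strong reflection here: 2 n t = m λ.
Minimum nonzero at m = 1: t = λ / (2 n) = 433 / (2 × 1.422) = 152 nm.

152 nm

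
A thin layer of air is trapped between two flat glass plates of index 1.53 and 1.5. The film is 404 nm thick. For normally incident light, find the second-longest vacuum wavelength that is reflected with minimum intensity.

404 nm

Top surface (1.53 → 1.0): reflection off a lower-index medium gives no phase shift.
Ray reflecting at the bottom interface goes from n = 1.0 toward n = 1.5: a half-wave phase shift.
Exactly one π shift → a net half-wave offset.
For minimum reflection here: 2 n t = m λ.
λ = 2 n t / m. The second-longest wavelength is m = 2: λ = 2 × 1.0 × 404 / 2.00 = 404 nm.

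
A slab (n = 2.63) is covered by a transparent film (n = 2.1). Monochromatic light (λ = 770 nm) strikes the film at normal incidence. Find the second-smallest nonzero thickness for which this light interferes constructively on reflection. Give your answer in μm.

Ray reflecting at the top interface goes from n = 1.0 toward n = 2.1: a half-wave phase shift.
At the lower boundary (n = 2.1 to n = 2.63) the reflected ray undergoes a half-wave phase shift.
The two reflections carry the same phase change, so no net offset.
For maximum reflection here: 2 n t = m λ.
The second-smallest nonzero thickness corresponds to m = 2: t = m λ / (2 n) = 2.00 × 770 / (2 × 2.1) = 367 nm.

0.367 μm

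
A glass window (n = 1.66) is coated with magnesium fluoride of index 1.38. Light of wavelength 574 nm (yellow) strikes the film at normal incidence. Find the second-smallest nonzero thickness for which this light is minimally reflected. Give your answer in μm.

0.312 μm

Ray reflecting at the top interface goes from n = 1.0 toward n = 1.38: a half-wave phase shift.
Bottom surface (1.38 → 1.66): reflection off a higher-index medium gives a half-wave phase shift.
Net: no relative phase inversion (both shifts match).
With no net inversion, destructive interference in reflection requires 2 n t = (m + ½) λ.
The second-smallest nonzero thickness corresponds to m = 1: t = (m + ½) λ / (2 n) = 1.50 × 574 / (2 × 1.38) = 312 nm.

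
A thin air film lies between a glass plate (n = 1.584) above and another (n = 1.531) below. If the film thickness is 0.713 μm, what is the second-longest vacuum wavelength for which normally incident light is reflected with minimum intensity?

Top surface (1.584 → 1.0): reflection off a lower-index medium gives no phase shift.
Bottom surface (1.0 → 1.531): reflection off a higher-index medium gives a half-wave phase shift.
The two reflections differ by half a wavelength.
So the condition for destructive reflection is 2 n t = m λ.
λ = 2 n t / m. The second-longest wavelength is m = 2: λ = 2 × 1.0 × 713 / 2.00 = 713 nm.

713 nm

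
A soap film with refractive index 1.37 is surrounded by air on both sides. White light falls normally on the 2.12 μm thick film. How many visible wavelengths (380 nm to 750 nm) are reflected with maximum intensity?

7

At the upper boundary (n = 1.0 to n = 1.37) the reflected ray undergoes a half-wave phase shift.
Ray reflecting at the bottom interface goes from n = 1.37 toward n = 1.0: no phase shift.
The two reflections differ by half a wavelength.
With one net inversion, constructive interference in reflection requires 2 n t = (m + ½) λ.
λ = 2 n t / (m + ½) = 5809 / (m + ½) nm.
m=7: 775 nm (IR); m=8: 683 nm (visible); m=9: 611 nm (visible); m=10: 553 nm (visible); m=11: 505 nm (visible); m=12: 465 nm (visible); m=13: 430 nm (visible); m=14: 401 nm (visible); m=15: 375 nm (UV).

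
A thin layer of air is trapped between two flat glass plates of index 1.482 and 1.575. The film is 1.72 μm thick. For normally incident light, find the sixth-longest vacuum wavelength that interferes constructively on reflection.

At the upper boundary (n = 1.482 to n = 1.0) the reflected ray undergoes no phase shift.
Bottom surface (1.0 → 1.575): reflection off a higher-index medium gives a half-wave phase shift.
Exactly one π shift → a net half-wave offset.
For maximum reflection here: 2 n t = (m + ½) λ.
λ = 2 n t / (m + ½). The sixth-longest wavelength is m = 5: λ = 2 × 1.0 × 1720 / 5.50 = 625 nm.

625 nm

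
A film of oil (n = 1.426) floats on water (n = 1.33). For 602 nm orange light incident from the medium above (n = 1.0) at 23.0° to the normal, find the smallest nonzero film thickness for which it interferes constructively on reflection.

Ray reflecting at the top interface goes from n = 1.0 toward n = 1.426: a half-wave phase shift.
Ray reflecting at the bottom interface goes from n = 1.426 toward n = 1.33: no phase shift.
The two reflections differ by half a wavelength.
With one net inversion, constructive interference in reflection requires 2 n t cos θ_r = (m + ½) λ.
Snell's law: 1.0 sin 23.0° = 1.426 sin θ_r → sin θ_r = 0.274, cos θ_r = 0.962.
Minimum at m = 0: t = λ / (4 n cos θ_r) = 602 / (4 × 1.426 × 0.962) = 110 nm.

110 nm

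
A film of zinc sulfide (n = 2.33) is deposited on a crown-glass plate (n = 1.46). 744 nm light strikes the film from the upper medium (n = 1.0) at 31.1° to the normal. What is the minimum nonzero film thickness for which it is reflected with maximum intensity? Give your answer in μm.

0.0819 μm

At the upper boundary (n = 1.0 to n = 2.33) the reflected ray undergoes a half-wave phase shift.
Bottom surface (2.33 → 1.46): reflection off a lower-index medium gives no phase shift.
The two reflections differ by half a wavelength.
With one net inversion, constructive interference in reflection requires 2 n t cos θ_r = (m + ½) λ.
Snell's law: 1.0 sin 31.1° = 2.33 sin θ_r → sin θ_r = 0.222, cos θ_r = 0.975.
Minimum at m = 0: t = λ / (4 n cos θ_r) = 744 / (4 × 2.33 × 0.975) = 81.9 nm.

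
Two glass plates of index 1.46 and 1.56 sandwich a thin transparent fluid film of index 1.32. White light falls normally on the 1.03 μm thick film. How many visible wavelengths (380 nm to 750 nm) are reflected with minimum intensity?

Top surface (1.46 → 1.32): reflection off a lower-index medium gives no phase shift.
Bottom surface (1.32 → 1.56): reflection off a higher-index medium gives a half-wave phase shift.
Exactly one π shift → a net half-wave offset.
With one net inversion, destructive interference in reflection requires 2 n t = m λ.
λ = 2 n t / m = 2719 / m nm.
m=3: 906 nm (IR); m=4: 680 nm (visible); m=5: 544 nm (visible); m=6: 453 nm (visible); m=7: 388 nm (visible); m=8: 340 nm (UV).

4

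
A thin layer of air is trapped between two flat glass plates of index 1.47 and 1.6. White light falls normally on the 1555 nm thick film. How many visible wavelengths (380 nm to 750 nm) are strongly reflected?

Ray reflecting at the top interface goes from n = 1.47 toward n = 1.0: no phase shift.
At the lower boundary (n = 1.0 to n = 1.6) the reflected ray undergoes a half-wave phase shift.
The two reflections differ by half a wavelength.
For bright reflection here: 2 n t = (m + ½) λ.
λ = 2 n t / (m + ½) = 3110 / (m + ½) nm.
m=3: 889 nm (IR); m=4: 691 nm (visible); m=5: 565 nm (visible); m=6: 478 nm (visible); m=7: 415 nm (visible); m=8: 366 nm (UV).

4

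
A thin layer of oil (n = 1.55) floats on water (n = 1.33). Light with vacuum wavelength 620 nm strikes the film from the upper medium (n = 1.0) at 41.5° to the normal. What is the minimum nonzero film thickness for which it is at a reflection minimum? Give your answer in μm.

At the upper boundary (n = 1.0 to n = 1.55) the reflected ray undergoes a half-wave phase shift.
At the lower boundary (n = 1.55 to n = 1.33) the reflected ray undergoes no phase shift.
Net: one phase inversion between the two reflected rays.
For minimum reflection here: 2 n t cos θ_r = m λ.
Snell's law: 1.0 sin 41.5° = 1.55 sin θ_r → sin θ_r = 0.427, cos θ_r = 0.904.
Minimum nonzero at m = 1: t = λ / (2 n cos θ_r) = 620 / (2 × 1.55 × 0.904) = 221 nm.

0.221 μm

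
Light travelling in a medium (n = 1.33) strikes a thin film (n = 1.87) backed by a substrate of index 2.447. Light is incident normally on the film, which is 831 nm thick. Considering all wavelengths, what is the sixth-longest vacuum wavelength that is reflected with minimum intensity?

Ray reflecting at the top interface goes from n = 1.33 toward n = 1.87: a half-wave phase shift.
At the lower boundary (n = 1.87 to n = 2.447) the reflected ray undergoes a half-wave phase shift.
The two reflections carry the same phase change, so no net offset.
So the condition for destructive reflection is 2 n t = (m + ½) λ.
λ = 2 n t / (m + ½). The sixth-longest wavelength is m = 5: λ = 2 × 1.87 × 831 / 5.50 = 565 nm.

565 nm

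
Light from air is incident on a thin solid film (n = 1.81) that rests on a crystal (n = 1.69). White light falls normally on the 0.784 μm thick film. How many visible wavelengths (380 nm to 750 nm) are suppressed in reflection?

Top surface (1.0 → 1.81): reflection off a higher-index medium gives a half-wave phase shift.
At the lower boundary (n = 1.81 to n = 1.69) the reflected ray undergoes no phase shift.
The two reflections differ by half a wavelength.
For weak reflection here: 2 n t = m λ.
λ = 2 n t / m = 2838 / m nm.
m=3: 946 nm (IR); m=4: 710 nm (visible); m=5: 568 nm (visible); m=6: 473 nm (visible); m=7: 405 nm (visible); m=8: 355 nm (UV).

4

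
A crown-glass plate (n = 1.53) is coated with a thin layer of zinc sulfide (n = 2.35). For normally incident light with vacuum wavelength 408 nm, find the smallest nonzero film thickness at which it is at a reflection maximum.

43.4 nm

Top surface (1.0 → 2.35): reflection off a higher-index medium gives a half-wave phase shift.
At the lower boundary (n = 2.35 to n = 1.53) the reflected ray undergoes no phase shift.
Exactly one π shift → a net half-wave offset.
With one net inversion, constructive interference in reflection requires 2 n t = (m + ½) λ.
Minimum at m = 0: t = λ / (4 n) = 408 / (4 × 2.35) = 43.4 nm.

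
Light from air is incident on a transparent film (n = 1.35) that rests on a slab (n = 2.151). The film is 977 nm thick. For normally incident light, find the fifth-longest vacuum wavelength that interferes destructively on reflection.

At the upper boundary (n = 1.0 to n = 1.35) the reflected ray undergoes a half-wave phase shift.
At the lower boundary (n = 1.35 to n = 2.151) the reflected ray undergoes a half-wave phase shift.
Zero or two π shifts → no net half-wave offset.
For minimum reflection here: 2 n t = (m + ½) λ.
λ = 2 n t / (m + ½). The fifth-longest wavelength is m = 4: λ = 2 × 1.35 × 977 / 4.50 = 586 nm.

586 nm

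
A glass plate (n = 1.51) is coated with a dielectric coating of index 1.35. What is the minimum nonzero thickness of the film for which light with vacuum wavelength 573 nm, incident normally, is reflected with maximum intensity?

212 nm

Top surface (1.0 → 1.35): reflection off a higher-index medium gives a half-wave phase shift.
Ray reflecting at the bottom interface goes from n = 1.35 toward n = 1.51: a half-wave phase shift.
Zero or two π shifts → no net half-wave offset.
So the condition for constructive reflection is 2 n t = m λ.
Minimum nonzero at m = 1: t = λ / (2 n) = 573 / (2 × 1.35) = 212 nm.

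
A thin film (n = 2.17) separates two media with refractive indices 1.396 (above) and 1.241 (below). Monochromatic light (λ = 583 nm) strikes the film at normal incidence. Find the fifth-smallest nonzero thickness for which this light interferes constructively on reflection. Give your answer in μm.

At the upper boundary (n = 1.396 to n = 2.17) the reflected ray undergoes a half-wave phase shift.
Bottom surface (2.17 → 1.241): reflection off a lower-index medium gives no phase shift.
Net: one phase inversion between the two reflected rays.
With one net inversion, constructive interference in reflection requires 2 n t = (m + ½) λ.
The fifth-smallest nonzero thickness corresponds to m = 4: t = (m + ½) λ / (2 n) = 4.50 × 583 / (2 × 2.17) = 604 nm.

0.604 μm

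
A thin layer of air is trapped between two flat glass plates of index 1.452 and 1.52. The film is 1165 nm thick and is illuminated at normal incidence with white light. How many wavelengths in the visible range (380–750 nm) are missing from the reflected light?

Ray reflecting at the top interface goes from n = 1.452 toward n = 1.0: no phase shift.
Bottom surface (1.0 → 1.52): reflection off a higher-index medium gives a half-wave phase shift.
Net: one phase inversion between the two reflected rays.
With one net inversion, destructive interference in reflection requires 2 n t = m λ.
λ = 2 n t / m = 2330 / m nm.
m=3: 777 nm (IR); m=4: 583 nm (visible); m=5: 466 nm (visible); m=6: 388 nm (visible); m=7: 333 nm (UV).

3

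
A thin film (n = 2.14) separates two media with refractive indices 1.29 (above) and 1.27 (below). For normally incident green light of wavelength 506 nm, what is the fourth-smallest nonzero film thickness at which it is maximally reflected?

Ray reflecting at the top interface goes from n = 1.29 toward n = 2.14: a half-wave phase shift.
At the lower boundary (n = 2.14 to n = 1.27) the reflected ray undergoes no phase shift.
Net: one phase inversion between the two reflected rays.
So the condition for constructive reflection is 2 n t = (m + ½) λ.
The fourth-smallest nonzero thickness corresponds to m = 3: t = (m + ½) λ / (2 n) = 3.50 × 506 / (2 × 2.14) = 414 nm.

414 nm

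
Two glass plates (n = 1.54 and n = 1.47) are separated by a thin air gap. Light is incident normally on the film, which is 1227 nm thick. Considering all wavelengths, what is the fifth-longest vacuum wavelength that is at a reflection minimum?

Ray reflecting at the top interface goes from n = 1.54 toward n = 1.0: no phase shift.
Bottom surface (1.0 → 1.47): reflection off a higher-index medium gives a half-wave phase shift.
Net: one phase inversion between the two reflected rays.
So the condition for destructive reflection is 2 n t = m λ.
λ = 2 n t / m. The fifth-longest wavelength is m = 5: λ = 2 × 1.0 × 1227 / 5.00 = 491 nm.

491 nm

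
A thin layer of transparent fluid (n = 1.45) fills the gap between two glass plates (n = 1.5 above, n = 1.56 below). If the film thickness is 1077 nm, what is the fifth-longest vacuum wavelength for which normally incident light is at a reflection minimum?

625 nm

At the upper boundary (n = 1.5 to n = 1.45) the reflected ray undergoes no phase shift.
Ray reflecting at the bottom interface goes from n = 1.45 toward n = 1.56: a half-wave phase shift.
Net: one phase inversion between the two reflected rays.
So the condition for destructive reflection is 2 n t = m λ.
λ = 2 n t / m. The fifth-longest wavelength is m = 5: λ = 2 × 1.45 × 1077 / 5.00 = 625 nm.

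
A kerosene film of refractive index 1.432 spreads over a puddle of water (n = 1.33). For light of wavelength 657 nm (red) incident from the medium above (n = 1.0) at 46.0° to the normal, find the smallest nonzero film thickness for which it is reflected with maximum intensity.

133 nm

At the upper boundary (n = 1.0 to n = 1.432) the reflected ray undergoes a half-wave phase shift.
Ray reflecting at the bottom interface goes from n = 1.432 toward n = 1.33: no phase shift.
Exactly one π shift → a net half-wave offset.
So the condition for constructive reflection is 2 n t cos θ_r = (m + ½) λ.
Snell's law: 1.0 sin 46.0° = 1.432 sin θ_r → sin θ_r = 0.502, cos θ_r = 0.865.
Minimum at m = 0: t = λ / (4 n cos θ_r) = 657 / (4 × 1.432 × 0.865) = 133 nm.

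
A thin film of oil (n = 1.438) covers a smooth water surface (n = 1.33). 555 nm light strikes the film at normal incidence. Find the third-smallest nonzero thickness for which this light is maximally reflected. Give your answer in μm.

0.482 μm

Ray reflecting at the top interface goes from n = 1.0 toward n = 1.438: a half-wave phase shift.
At the lower boundary (n = 1.438 to n = 1.33) the reflected ray undergoes no phase shift.
Net: one phase inversion between the two reflected rays.
With one net inversion, constructive interference in reflection requires 2 n t = (m + ½) λ.
The third-smallest nonzero thickness corresponds to m = 2: t = (m + ½) λ / (2 n) = 2.50 × 555 / (2 × 1.438) = 482 nm.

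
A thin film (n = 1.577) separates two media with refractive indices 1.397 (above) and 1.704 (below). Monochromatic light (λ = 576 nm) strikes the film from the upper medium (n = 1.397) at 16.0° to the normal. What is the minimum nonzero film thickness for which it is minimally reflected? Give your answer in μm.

Ray reflecting at the top interface goes from n = 1.397 toward n = 1.577: a half-wave phase shift.
At the lower boundary (n = 1.577 to n = 1.704) the reflected ray undergoes a half-wave phase shift.
Zero or two π shifts → no net half-wave offset.
So the condition for destructive reflection is 2 n t cos θ_r = (m + ½) λ.
Snell's law: 1.397 sin 16.0° = 1.577 sin θ_r → sin θ_r = 0.244, cos θ_r = 0.970.
Minimum at m = 0: t = λ / (4 n cos θ_r) = 576 / (4 × 1.577 × 0.970) = 94.2 nm.

0.0942 μm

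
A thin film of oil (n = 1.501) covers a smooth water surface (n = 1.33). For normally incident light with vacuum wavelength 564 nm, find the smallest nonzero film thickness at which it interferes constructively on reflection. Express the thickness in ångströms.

Ray reflecting at the top interface goes from n = 1.0 toward n = 1.501: a half-wave phase shift.
Bottom surface (1.501 → 1.33): reflection off a lower-index medium gives no phase shift.
Net: one phase inversion between the two reflected rays.
With one net inversion, constructive interference in reflection requires 2 n t = (m + ½) λ.
Minimum at m = 0: t = λ / (4 n) = 564 / (4 × 1.501) = 93.9 nm.

939 Å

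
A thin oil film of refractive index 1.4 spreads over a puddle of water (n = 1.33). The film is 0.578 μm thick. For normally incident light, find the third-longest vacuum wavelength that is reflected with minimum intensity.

Ray reflecting at the top interface goes from n = 1.0 toward n = 1.4: a half-wave phase shift.
Bottom surface (1.4 → 1.33): reflection off a lower-index medium gives no phase shift.
Exactly one π shift → a net half-wave offset.
For dark reflection here: 2 n t = m λ.
λ = 2 n t / m. The third-longest wavelength is m = 3: λ = 2 × 1.4 × 578 / 3.00 = 539 nm.

539 nm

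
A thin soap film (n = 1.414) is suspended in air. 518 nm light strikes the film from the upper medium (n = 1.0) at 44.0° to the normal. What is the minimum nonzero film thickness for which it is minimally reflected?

210 nm

Top surface (1.0 → 1.414): reflection off a higher-index medium gives a half-wave phase shift.
At the lower boundary (n = 1.414 to n = 1.0) the reflected ray undergoes no phase shift.
Net: one phase inversion between the two reflected rays.
So the condition for destructive reflection is 2 n t cos θ_r = m λ.
Snell's law: 1.0 sin 44.0° = 1.414 sin θ_r → sin θ_r = 0.491, cos θ_r = 0.871.
Minimum nonzero at m = 1: t = λ / (2 n cos θ_r) = 518 / (2 × 1.414 × 0.871) = 210 nm.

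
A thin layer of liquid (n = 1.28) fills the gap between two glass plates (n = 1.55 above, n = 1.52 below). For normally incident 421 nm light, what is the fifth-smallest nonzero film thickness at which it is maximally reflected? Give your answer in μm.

0.740 μm

Top surface (1.55 → 1.28): reflection off a lower-index medium gives no phase shift.
Bottom surface (1.28 → 1.52): reflection off a higher-index medium gives a half-wave phase shift.
Net: one phase inversion between the two reflected rays.
So the condition for constructive reflection is 2 n t = (m + ½) λ.
The fifth-smallest nonzero thickness corresponds to m = 4: t = (m + ½) λ / (2 n) = 4.50 × 421 / (2 × 1.28) = 740 nm.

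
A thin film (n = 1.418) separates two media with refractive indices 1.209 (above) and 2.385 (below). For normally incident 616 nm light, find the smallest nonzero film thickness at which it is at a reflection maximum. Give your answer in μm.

0.217 μm

At the upper boundary (n = 1.209 to n = 1.418) the reflected ray undergoes a half-wave phase shift.
At the lower boundary (n = 1.418 to n = 2.385) the reflected ray undergoes a half-wave phase shift.
Zero or two π shifts → no net half-wave offset.
For maximum reflection here: 2 n t = m λ.
Minimum nonzero at m = 1: t = λ / (2 n) = 616 / (2 × 1.418) = 217 nm.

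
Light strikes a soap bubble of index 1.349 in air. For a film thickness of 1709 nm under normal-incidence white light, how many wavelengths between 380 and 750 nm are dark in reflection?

6

At the upper boundary (n = 1.0 to n = 1.349) the reflected ray undergoes a half-wave phase shift.
At the lower boundary (n = 1.349 to n = 1.0) the reflected ray undergoes no phase shift.
The two reflections differ by half a wavelength.
For dark reflection here: 2 n t = m λ.
λ = 2 n t / m = 4611 / m nm.
m=6: 768 nm (IR); m=7: 659 nm (visible); m=8: 576 nm (visible); m=9: 512 nm (visible); m=10: 461 nm (visible); m=11: 419 nm (visible); m=12: 384 nm (visible); m=13: 355 nm (UV).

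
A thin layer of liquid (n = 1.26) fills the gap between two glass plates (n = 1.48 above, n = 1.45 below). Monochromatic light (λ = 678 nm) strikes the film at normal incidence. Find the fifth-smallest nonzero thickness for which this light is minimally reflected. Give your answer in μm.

1.35 μm

Ray reflecting at the top interface goes from n = 1.48 toward n = 1.26: no phase shift.
At the lower boundary (n = 1.26 to n = 1.45) the reflected ray undergoes a half-wave phase shift.
Exactly one π shift → a net half-wave offset.
For weak reflection here: 2 n t = m λ.
The fifth-smallest nonzero thickness corresponds to m = 5: t = m λ / (2 n) = 5.00 × 678 / (2 × 1.26) = 1345 nm.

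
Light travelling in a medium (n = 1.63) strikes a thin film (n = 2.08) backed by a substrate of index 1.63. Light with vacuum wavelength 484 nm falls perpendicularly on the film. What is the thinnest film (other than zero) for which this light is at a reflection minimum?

At the upper boundary (n = 1.63 to n = 2.08) the reflected ray undergoes a half-wave phase shift.
Ray reflecting at the bottom interface goes from n = 2.08 toward n = 1.63: no phase shift.
The two reflections differ by half a wavelength.
For weak reflection here: 2 n t = m λ.
Minimum nonzero at m = 1: t = λ / (2 n) = 484 / (2 × 2.08) = 116 nm.

116 nm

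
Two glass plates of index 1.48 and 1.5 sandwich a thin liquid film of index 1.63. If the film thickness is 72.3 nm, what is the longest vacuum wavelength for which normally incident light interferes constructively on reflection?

471 nm

At the upper boundary (n = 1.48 to n = 1.63) the reflected ray undergoes a half-wave phase shift.
Ray reflecting at the bottom interface goes from n = 1.63 toward n = 1.5: no phase shift.
Exactly one π shift → a net half-wave offset.
So the condition for constructive reflection is 2 n t = (m + ½) λ.
λ = 2 n t / (m + ½). The longest wavelength is m = 0: λ = 2 × 1.63 × 72.3 / 0.500 = 471 nm.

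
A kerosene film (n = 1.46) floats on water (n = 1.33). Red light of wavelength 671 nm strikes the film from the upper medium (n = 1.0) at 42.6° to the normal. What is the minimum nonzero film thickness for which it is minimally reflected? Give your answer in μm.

Top surface (1.0 → 1.46): reflection off a higher-index medium gives a half-wave phase shift.
At the lower boundary (n = 1.46 to n = 1.33) the reflected ray undergoes no phase shift.
The two reflections differ by half a wavelength.
So the condition for destructive reflection is 2 n t cos θ_r = m λ.
Snell's law: 1.0 sin 42.6° = 1.46 sin θ_r → sin θ_r = 0.464, cos θ_r = 0.886.
Minimum nonzero at m = 1: t = λ / (2 n cos θ_r) = 671 / (2 × 1.46 × 0.886) = 259 nm.

0.259 μm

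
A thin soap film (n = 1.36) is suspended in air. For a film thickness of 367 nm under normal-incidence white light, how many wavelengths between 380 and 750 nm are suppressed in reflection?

1

At the upper boundary (n = 1.0 to n = 1.36) the reflected ray undergoes a half-wave phase shift.
Ray reflecting at the bottom interface goes from n = 1.36 toward n = 1.0: no phase shift.
Net: one phase inversion between the two reflected rays.
With one net inversion, destructive interference in reflection requires 2 n t = m λ.
λ = 2 n t / m = 998 / m nm.
m=1: 998 nm (IR); m=2: 499 nm (visible); m=3: 333 nm (UV).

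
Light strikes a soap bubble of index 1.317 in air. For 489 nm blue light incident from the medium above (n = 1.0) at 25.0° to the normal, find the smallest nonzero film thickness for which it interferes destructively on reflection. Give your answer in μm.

Top surface (1.0 → 1.317): reflection off a higher-index medium gives a half-wave phase shift.
Ray reflecting at the bottom interface goes from n = 1.317 toward n = 1.0: no phase shift.
The two reflections differ by half a wavelength.
For dark reflection here: 2 n t cos θ_r = m λ.
Snell's law: 1.0 sin 25.0° = 1.317 sin θ_r → sin θ_r = 0.321, cos θ_r = 0.947.
Minimum nonzero at m = 1: t = λ / (2 n cos θ_r) = 489 / (2 × 1.317 × 0.947) = 196 nm.

0.196 μm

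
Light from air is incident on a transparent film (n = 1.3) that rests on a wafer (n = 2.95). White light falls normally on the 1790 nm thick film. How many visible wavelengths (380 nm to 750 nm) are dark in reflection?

Ray reflecting at the top interface goes from n = 1.0 toward n = 1.3: a half-wave phase shift.
Ray reflecting at the bottom interface goes from n = 1.3 toward n = 2.95: a half-wave phase shift.
The two reflections carry the same phase change, so no net offset.
For dark reflection here: 2 n t = (m + ½) λ.
λ = 2 n t / (m + ½) = 4654 / (m + ½) nm.
m=5: 846 nm (IR); m=6: 716 nm (visible); m=7: 621 nm (visible); m=8: 548 nm (visible); m=9: 490 nm (visible); m=10: 443 nm (visible); m=11: 405 nm (visible); m=12: 372 nm (UV).

6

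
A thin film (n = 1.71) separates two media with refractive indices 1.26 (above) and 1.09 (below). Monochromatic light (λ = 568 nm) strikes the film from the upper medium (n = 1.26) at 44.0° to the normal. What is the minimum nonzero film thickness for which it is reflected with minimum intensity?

193 nm

Top surface (1.26 → 1.71): reflection off a higher-index medium gives a half-wave phase shift.
Bottom surface (1.71 → 1.09): reflection off a lower-index medium gives no phase shift.
Exactly one π shift → a net half-wave offset.
With one net inversion, destructive interference in reflection requires 2 n t cos θ_r = m λ.
Snell's law: 1.26 sin 44.0° = 1.71 sin θ_r → sin θ_r = 0.512, cos θ_r = 0.859.
Minimum nonzero at m = 1: t = λ / (2 n cos θ_r) = 568 / (2 × 1.71 × 0.859) = 193 nm.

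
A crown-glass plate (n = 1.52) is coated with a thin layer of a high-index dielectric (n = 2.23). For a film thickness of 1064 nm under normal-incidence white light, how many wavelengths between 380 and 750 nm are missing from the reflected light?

At the upper boundary (n = 1.0 to n = 2.23) the reflected ray undergoes a half-wave phase shift.
Ray reflecting at the bottom interface goes from n = 2.23 toward n = 1.52: no phase shift.
The two reflections differ by half a wavelength.
For minimum reflection here: 2 n t = m λ.
λ = 2 n t / m = 4745 / m nm.
m=6: 791 nm (IR); m=7: 678 nm (visible); m=8: 593 nm (visible); m=9: 527 nm (visible); m=10: 475 nm (visible); m=11: 431 nm (visible); m=12: 395 nm (visible); m=13: 365 nm (UV).

6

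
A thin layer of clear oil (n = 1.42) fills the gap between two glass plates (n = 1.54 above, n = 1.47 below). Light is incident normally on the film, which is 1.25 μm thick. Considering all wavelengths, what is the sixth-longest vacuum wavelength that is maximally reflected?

Top surface (1.54 → 1.42): reflection off a lower-index medium gives no phase shift.
At the lower boundary (n = 1.42 to n = 1.47) the reflected ray undergoes a half-wave phase shift.
Net: one phase inversion between the two reflected rays.
With one net inversion, constructive interference in reflection requires 2 n t = (m + ½) λ.
λ = 2 n t / (m + ½). The sixth-longest wavelength is m = 5: λ = 2 × 1.42 × 1250 / 5.50 = 645 nm.

645 nm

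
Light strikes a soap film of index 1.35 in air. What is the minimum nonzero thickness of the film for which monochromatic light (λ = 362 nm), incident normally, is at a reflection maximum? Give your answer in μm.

Ray reflecting at the top interface goes from n = 1.0 toward n = 1.35: a half-wave phase shift.
At the lower boundary (n = 1.35 to n = 1.0) the reflected ray undergoes no phase shift.
The two reflections differ by half a wavelength.
For maximum reflection here: 2 n t = (m + ½) λ.
Minimum at m = 0: t = λ / (4 n) = 362 / (4 × 1.35) = 67.0 nm.

0.0670 μm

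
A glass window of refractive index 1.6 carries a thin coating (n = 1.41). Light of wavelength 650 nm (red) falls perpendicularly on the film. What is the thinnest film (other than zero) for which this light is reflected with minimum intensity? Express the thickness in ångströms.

Ray reflecting at the top interface goes from n = 1.0 toward n = 1.41: a half-wave phase shift.
At the lower boundary (n = 1.41 to n = 1.6) the reflected ray undergoes a half-wave phase shift.
Zero or two π shifts → no net half-wave offset.
With no net inversion, destructive interference in reflection requires 2 n t = (m + ½) λ.
Minimum at m = 0: t = λ / (4 n) = 650 / (4 × 1.41) = 115 nm.

1152 Å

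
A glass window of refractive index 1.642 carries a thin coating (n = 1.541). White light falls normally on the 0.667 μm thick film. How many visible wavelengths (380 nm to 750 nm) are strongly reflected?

3

Ray reflecting at the top interface goes from n = 1.0 toward n = 1.541: a half-wave phase shift.
Ray reflecting at the bottom interface goes from n = 1.541 toward n = 1.642: a half-wave phase shift.
Net: no relative phase inversion (both shifts match).
So the condition for constructive reflection is 2 n t = m λ.
λ = 2 n t / m = 2056 / m nm.
m=2: 1028 nm (IR); m=3: 685 nm (visible); m=4: 514 nm (visible); m=5: 411 nm (visible); m=6: 343 nm (UV).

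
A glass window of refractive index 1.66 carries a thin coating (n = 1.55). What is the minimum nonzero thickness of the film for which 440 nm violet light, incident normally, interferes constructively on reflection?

Top surface (1.0 → 1.55): reflection off a higher-index medium gives a half-wave phase shift.
Ray reflecting at the bottom interface goes from n = 1.55 toward n = 1.66: a half-wave phase shift.
Net: no relative phase inversion (both shifts match).
With no net inversion, constructive interference in reflection requires 2 n t = m λ.
Minimum nonzero at m = 1: t = λ / (2 n) = 440 / (2 × 1.55) = 142 nm.

142 nm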